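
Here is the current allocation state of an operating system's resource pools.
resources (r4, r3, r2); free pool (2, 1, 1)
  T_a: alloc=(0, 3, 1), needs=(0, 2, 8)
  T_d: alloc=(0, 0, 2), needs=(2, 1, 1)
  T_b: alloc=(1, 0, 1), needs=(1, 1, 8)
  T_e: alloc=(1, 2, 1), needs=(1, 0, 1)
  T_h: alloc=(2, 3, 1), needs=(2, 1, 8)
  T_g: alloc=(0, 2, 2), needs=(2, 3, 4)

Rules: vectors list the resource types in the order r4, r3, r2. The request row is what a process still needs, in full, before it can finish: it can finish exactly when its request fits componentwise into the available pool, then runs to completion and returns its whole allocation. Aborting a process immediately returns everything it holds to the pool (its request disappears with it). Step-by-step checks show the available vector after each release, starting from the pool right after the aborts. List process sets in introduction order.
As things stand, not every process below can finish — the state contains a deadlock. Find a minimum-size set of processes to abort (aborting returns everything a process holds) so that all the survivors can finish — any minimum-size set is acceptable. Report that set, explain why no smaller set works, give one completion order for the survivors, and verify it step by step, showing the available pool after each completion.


Abort T_a and T_h.
Key observation: the deadlocked T_b becomes finishable only because T_a and T_h released (2, 6, 2); it completes at step 4 below.
Minimality, checking each single-abort alternative: T_a alone leaves T_b blocked (short on r2); T_d alone leaves T_a blocked (short on r2); T_b alone leaves T_a blocked (short on r2); T_e alone leaves T_a blocked (short on r2); T_h alone leaves T_a blocked (short on r2); T_g alone leaves T_a blocked (short on r2).
Survivors finish in the order: T_d, T_g, T_e, T_b. Step-by-step check (pool after the aborts first):
  pool = (4, 7, 3)
  T_d needs (2, 1, 1) <= (4, 7, 3) -> finishes; pool += (0, 0, 2) = (4, 7, 5)
  T_g needs (2, 3, 4) <= (4, 7, 5) -> finishes; pool += (0, 2, 2) = (4, 9, 7)
  T_e needs (1, 0, 1) <= (4, 9, 7) -> finishes; pool += (1, 2, 1) = (5, 11, 8)
  T_b needs (1, 1, 8) <= (5, 11, 8) -> finishes; pool += (1, 0, 1) = (6, 11, 9)


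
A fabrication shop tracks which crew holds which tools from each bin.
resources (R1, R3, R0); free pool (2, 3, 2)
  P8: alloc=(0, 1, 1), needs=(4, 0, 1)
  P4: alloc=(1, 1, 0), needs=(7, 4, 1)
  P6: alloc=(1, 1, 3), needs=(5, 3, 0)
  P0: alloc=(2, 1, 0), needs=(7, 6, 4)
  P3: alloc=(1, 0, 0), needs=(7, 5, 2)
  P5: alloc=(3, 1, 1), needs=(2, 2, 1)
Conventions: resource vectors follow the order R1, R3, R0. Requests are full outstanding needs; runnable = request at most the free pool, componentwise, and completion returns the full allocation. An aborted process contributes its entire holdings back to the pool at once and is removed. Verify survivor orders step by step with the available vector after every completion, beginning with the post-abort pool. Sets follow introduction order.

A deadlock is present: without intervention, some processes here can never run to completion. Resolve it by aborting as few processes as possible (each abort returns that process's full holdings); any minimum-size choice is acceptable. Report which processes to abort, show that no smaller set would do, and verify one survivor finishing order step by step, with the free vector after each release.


Minimum abort set: P4.
Key observation: P3 had no path to completion before; after the abort of P4 ((1, 1, 0) returned), step 3 is where it fits.
No smaller set exists: with zero aborts the deadlock remains.
One survivor order: P5, P6, P3, P8, P0. Step-by-step check (post-abort pool first):
  pool = (3, 4, 2)
  P5: need (2, 2, 1) fits (3, 4, 2); releases (3, 1, 1), pool now (6, 5, 3)
  P6: need (5, 3, 0) fits (6, 5, 3); releases (1, 1, 3), pool now (7, 6, 6)
  P3: need (7, 5, 2) fits (7, 6, 6); releases (1, 0, 0), pool now (8, 6, 6)
  P8: need (4, 0, 1) fits (8, 6, 6); releases (0, 1, 1), pool now (8, 7, 7)
  P0: need (7, 6, 4) fits (8, 7, 7); releases (2, 1, 0), pool now (10, 8, 7)


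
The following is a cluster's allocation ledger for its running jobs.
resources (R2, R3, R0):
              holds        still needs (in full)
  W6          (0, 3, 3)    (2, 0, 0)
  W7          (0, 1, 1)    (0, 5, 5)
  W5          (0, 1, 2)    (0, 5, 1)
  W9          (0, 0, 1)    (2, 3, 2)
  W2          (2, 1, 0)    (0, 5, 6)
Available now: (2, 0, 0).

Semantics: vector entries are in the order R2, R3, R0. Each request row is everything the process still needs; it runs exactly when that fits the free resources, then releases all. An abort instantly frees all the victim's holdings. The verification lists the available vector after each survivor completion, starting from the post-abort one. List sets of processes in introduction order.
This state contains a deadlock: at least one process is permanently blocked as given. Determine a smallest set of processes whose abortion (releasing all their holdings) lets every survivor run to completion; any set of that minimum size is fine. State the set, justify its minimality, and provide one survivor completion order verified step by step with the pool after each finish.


Abort W5 and W2.
Key observation: W7 was stuck for good until W5 and W2 gave back (2, 2, 2); in the order shown it finishes at step 2.
Minimality, checking each single-abort alternative: W6 alone leaves W7 blocked (short on R3 and R0); W7 alone leaves W5 blocked (short on R3); W5 alone leaves W7 blocked (short on R3); W9 alone leaves W7 blocked (short on R3 and R0); W2 alone leaves W7 blocked (short on R3 and R0).
The survivors complete as W6, W7, W9. Check, step by step (starting from the post-abort pool):
  pool = (4, 2, 2)
  W6: need (2, 0, 0) fits (4, 2, 2); releases (0, 3, 3), pool now (4, 5, 5)
  W7: need (0, 5, 5) fits (4, 5, 5); releases (0, 1, 1), pool now (4, 6, 6)
  W9: need (2, 3, 2) fits (4, 6, 6); releases (0, 0, 1), pool now (4, 6, 7)


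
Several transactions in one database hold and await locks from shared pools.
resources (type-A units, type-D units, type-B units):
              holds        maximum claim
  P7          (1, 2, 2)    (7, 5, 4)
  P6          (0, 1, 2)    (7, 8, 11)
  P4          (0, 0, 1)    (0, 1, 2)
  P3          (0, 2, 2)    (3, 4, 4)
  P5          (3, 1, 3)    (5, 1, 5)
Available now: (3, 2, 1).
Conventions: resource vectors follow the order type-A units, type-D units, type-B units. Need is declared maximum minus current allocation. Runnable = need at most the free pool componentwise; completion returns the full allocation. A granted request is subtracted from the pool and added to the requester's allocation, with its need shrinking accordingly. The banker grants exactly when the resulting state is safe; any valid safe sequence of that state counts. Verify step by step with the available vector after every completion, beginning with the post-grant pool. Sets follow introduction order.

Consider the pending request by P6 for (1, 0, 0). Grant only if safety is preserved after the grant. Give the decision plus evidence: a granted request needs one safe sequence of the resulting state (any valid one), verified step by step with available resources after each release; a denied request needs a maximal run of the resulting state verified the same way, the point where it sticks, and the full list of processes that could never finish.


DENY — the pretend-granted state is unsafe.
Key observation: after P4, P5, P3 complete, (5, 5, 7) is the best the pool ever gets, yet each leftover process wants more type-A units.
On the post-grant state, P4, P5, P3 is a maximal run — nothing extends it. Verifying each step:
  pool = (2, 2, 1)
  run P4 (needs (0, 1, 1), free (2, 2, 1)); after release of (0, 0, 1) the pool is (2, 2, 2)
  run P5 (needs (2, 0, 2), free (2, 2, 2)); after release of (3, 1, 3) the pool is (5, 3, 5)
  run P3 (needs (3, 2, 2), free (5, 3, 5)); after release of (0, 2, 2) the pool is (5, 5, 7)
  blocked: P7 wants (6, 3, 2), pool (5, 5, 7) — not enough type-A units
  blocked: P6 wants (6, 7, 9), pool (5, 5, 7) — not enough type-A units, type-D units and type-B units
Post-grant, the permanently blocked set is P7 and P6.


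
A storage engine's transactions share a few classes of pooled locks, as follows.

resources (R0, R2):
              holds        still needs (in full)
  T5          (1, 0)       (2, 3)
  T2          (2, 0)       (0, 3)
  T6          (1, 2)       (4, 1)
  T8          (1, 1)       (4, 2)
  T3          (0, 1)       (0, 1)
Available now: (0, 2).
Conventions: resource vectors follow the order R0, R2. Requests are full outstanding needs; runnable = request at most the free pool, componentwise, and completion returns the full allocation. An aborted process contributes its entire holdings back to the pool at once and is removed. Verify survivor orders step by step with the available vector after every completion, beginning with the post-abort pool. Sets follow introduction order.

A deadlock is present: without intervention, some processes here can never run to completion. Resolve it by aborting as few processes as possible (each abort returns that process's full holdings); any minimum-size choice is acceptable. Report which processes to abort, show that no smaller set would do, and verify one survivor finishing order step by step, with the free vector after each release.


The answer: abort T6.
Key observation: no ordering could ever have run T8 before the abort of T6; with (1, 2) back in the pool it fits at step 4.
No smaller set exists: with zero aborts the deadlock remains.
Survivors finish in the order: T3, T2, T5, T8. Verifying each step (pool after the aborts first):
  pool = (1, 4)
  T3 needs (0, 1) <= (1, 4) -> finishes; pool += (0, 1) = (1, 5)
  T2 needs (0, 3) <= (1, 5) -> finishes; pool += (2, 0) = (3, 5)
  T5 needs (2, 3) <= (3, 5) -> finishes; pool += (1, 0) = (4, 5)
  T8 needs (4, 2) <= (4, 5) -> finishes; pool += (1, 1) = (5, 6)


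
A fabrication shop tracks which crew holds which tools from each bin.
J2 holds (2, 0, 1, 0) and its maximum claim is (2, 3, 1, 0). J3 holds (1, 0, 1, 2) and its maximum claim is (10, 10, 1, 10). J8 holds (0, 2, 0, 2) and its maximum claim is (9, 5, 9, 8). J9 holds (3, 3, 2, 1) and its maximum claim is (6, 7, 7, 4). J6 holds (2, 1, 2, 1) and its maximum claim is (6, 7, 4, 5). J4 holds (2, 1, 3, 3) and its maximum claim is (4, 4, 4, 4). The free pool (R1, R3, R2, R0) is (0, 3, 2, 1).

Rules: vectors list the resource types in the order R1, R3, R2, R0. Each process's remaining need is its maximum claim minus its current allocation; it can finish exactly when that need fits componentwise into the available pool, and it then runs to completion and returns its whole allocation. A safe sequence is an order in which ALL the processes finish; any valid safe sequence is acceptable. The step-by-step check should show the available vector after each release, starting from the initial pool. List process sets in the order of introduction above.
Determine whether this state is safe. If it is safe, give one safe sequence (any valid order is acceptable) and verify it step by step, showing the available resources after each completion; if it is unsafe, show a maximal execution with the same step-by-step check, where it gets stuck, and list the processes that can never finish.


SAFE, for example via the order J2, J4, J9, J6, J8, J3.
Key observation: J2 is the earliest step where a requested resource binds exactly: need (0, 3, 0, 0), pool (0, 3, 2, 1) at its turn.
Step-by-step check:
  pool = (0, 3, 2, 1)
  J2 needs (0, 3, 0, 0) <= (0, 3, 2, 1) -> finishes; pool += (2, 0, 1, 0) = (2, 3, 3, 1)
  J4 needs (2, 3, 1, 1) <= (2, 3, 3, 1) -> finishes; pool += (2, 1, 3, 3) = (4, 4, 6, 4)
  J9 needs (3, 4, 5, 3) <= (4, 4, 6, 4) -> finishes; pool += (3, 3, 2, 1) = (7, 7, 8, 5)
  J6 needs (4, 6, 2, 4) <= (7, 7, 8, 5) -> finishes; pool += (2, 1, 2, 1) = (9, 8, 10, 6)
  J8 needs (9, 3, 9, 6) <= (9, 8, 10, 6) -> finishes; pool += (0, 2, 0, 2) = (9, 10, 10, 8)
  J3 needs (9, 10, 0, 8) <= (9, 10, 10, 8) -> finishes; pool += (1, 0, 1, 2) = (10, 10, 11, 10)


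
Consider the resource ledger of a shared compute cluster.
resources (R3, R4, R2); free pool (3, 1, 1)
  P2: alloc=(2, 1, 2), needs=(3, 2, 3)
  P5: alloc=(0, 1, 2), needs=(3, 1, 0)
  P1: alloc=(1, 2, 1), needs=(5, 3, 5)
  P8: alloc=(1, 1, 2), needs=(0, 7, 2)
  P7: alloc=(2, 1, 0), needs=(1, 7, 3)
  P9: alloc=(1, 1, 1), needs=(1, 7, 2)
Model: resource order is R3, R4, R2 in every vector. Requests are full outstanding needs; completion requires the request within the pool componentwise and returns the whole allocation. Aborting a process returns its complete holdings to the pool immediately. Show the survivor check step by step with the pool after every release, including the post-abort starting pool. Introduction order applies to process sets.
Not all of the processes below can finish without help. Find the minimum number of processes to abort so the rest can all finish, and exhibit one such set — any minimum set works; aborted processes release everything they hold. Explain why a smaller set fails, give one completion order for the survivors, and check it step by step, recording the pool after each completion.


Minimum abort set: P8 and P9.
Key observation: the returned (2, 2, 3) from P8 and P9 is what brings P7 — unrunnable before, under any order — into play at step 4.
Why nothing smaller works — every single abort fails: P2 alone leaves P8 blocked (short on R4); P5 alone leaves P8 blocked (short on R4); P1 alone leaves P8 blocked (short on R4); P8 alone leaves P7 blocked (short on R4); P7 alone leaves P8 blocked (short on R4); P9 alone leaves P8 blocked (short on R4).
One survivor order: P5, P1, P2, P7. Verifying each step (post-abort pool first):
  pool = (5, 3, 4)
  run P5 (needs (3, 1, 0), free (5, 3, 4)); after release of (0, 1, 2) the pool is (5, 4, 6)
  run P1 (needs (5, 3, 5), free (5, 4, 6)); after release of (1, 2, 1) the pool is (6, 6, 7)
  run P2 (needs (3, 2, 3), free (6, 6, 7)); after release of (2, 1, 2) the pool is (8, 7, 9)
  run P7 (needs (1, 7, 3), free (8, 7, 9)); after release of (2, 1, 0) the pool is (10, 8, 9)


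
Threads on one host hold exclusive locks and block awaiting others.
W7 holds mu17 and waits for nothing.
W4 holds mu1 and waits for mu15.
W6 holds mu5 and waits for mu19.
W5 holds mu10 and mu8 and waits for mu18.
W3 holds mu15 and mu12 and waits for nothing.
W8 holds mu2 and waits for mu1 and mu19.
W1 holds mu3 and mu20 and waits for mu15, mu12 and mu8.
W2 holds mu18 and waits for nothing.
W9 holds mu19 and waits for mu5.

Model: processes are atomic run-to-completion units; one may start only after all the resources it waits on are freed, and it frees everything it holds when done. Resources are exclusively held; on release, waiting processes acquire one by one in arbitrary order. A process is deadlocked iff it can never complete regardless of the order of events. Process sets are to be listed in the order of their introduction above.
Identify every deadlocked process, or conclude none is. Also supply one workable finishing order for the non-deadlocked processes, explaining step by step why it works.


Deadlocked set: W6, W8 and W9.
Key observation: the knot is the closed ring of waits W6 -> W9 -> W6; W8 waits into the deadlock from upstream.
One completion order for the rest: W2, W3, W7, W5, W4, W1.
Walking it through:
  run W2 (it waits on nothing); releases mu18
  run W3 (it waits on nothing); releases mu15 and mu12
  run W7 (it waits on nothing); releases mu17
  W5: everything it awaited (mu18) is free; runs, freeing mu10 and mu8
  W4: everything it awaited (mu15) is free; runs, freeing mu1
  W1: everything it awaited (mu15, mu12 and mu8) is free; runs, freeing mu3 and mu20


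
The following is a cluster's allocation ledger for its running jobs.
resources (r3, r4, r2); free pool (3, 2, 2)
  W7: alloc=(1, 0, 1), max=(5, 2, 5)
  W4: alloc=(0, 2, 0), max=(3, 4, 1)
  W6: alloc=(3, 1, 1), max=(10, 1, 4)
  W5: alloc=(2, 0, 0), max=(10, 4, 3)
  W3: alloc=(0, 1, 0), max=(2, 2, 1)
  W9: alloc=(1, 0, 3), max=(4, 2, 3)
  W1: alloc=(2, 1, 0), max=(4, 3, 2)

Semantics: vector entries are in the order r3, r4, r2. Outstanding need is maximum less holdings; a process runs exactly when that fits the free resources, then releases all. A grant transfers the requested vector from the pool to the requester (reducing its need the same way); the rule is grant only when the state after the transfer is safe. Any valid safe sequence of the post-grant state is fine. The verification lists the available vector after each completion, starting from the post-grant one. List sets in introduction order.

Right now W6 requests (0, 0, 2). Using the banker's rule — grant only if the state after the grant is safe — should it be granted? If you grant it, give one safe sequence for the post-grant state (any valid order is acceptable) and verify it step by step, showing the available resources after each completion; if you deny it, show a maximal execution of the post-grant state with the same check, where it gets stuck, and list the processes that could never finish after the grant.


DENY: after the grant no complete ordering would exist.
Key observation: after W9, W3, W4, W1 the pool peaks at (6, 6, 3), and each blocked process is short somewhere: W7 on r2; W6 on r3; W5 on r3.
Pretend the grant happened; the run W9, W3, W4, W1 goes as far as possible. Verifying each step:
  pool = (3, 2, 0)
  W9: need (3, 2, 0) fits (3, 2, 0); releases (1, 0, 3), pool now (4, 2, 3)
  W3: need (2, 1, 1) fits (4, 2, 3); releases (0, 1, 0), pool now (4, 3, 3)
  W4: need (3, 2, 1) fits (4, 3, 3); releases (0, 2, 0), pool now (4, 5, 3)
  W1: need (2, 2, 2) fits (4, 5, 3); releases (2, 1, 0), pool now (6, 6, 3)
  W7 still needs (4, 2, 4) but only (6, 6, 3) is free — short on r2
  W6 still needs (7, 0, 1) but only (6, 6, 3) is free — short on r3
  W5 still needs (8, 4, 3) but only (6, 6, 3) is free — short on r3
Processes that could never finish after the grant: W7, W6 and W5.


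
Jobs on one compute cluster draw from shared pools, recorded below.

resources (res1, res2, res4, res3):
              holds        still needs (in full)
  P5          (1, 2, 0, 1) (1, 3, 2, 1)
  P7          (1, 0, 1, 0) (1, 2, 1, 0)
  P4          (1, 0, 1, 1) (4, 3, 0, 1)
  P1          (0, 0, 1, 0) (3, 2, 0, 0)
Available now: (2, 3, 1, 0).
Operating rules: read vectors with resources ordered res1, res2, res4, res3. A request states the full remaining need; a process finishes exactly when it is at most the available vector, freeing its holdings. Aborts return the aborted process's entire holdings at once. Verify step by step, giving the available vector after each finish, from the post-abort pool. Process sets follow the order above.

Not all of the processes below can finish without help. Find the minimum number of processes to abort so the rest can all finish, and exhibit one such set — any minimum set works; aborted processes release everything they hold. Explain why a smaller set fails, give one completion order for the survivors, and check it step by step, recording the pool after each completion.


The answer: abort P5.
Key observation: P4 was stuck for good until P5 gave back (1, 2, 0, 1); in the order shown it finishes at step 2.
No smaller set exists: with zero aborts the deadlock remains.
The survivors complete as P7, P4, P1. Step-by-step check (starting from the post-abort pool):
  pool = (3, 5, 1, 1)
  run P7 (needs (1, 2, 1, 0), free (3, 5, 1, 1)); after release of (1, 0, 1, 0) the pool is (4, 5, 2, 1)
  run P4 (needs (4, 3, 0, 1), free (4, 5, 2, 1)); after release of (1, 0, 1, 1) the pool is (5, 5, 3, 2)
  run P1 (needs (3, 2, 0, 0), free (5, 5, 3, 2)); after release of (0, 0, 1, 0) the pool is (5, 5, 4, 2)


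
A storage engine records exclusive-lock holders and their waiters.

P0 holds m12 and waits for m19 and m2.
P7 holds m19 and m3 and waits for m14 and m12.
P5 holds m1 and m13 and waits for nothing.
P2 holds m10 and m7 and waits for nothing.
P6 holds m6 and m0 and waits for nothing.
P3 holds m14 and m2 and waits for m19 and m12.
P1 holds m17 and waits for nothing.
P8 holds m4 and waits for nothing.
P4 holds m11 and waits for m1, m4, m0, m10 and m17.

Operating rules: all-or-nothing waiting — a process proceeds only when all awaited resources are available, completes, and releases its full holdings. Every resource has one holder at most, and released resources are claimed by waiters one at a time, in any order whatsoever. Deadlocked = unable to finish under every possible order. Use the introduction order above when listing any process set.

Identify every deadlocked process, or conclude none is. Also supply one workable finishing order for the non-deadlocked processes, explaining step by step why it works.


Deadlocked: P0, P7 and P3.
Key observation: along P0 -> P7 -> P0, each member waits on what the next one holds — a deadlock; P3 is caught in further circular waits.
One completion order for the rest: P8, P5, P1, P2, P6, P4.
Walking it through:
  P8: no waits; runs immediately, freeing m4
  P5: no waits; runs immediately, freeing m1 and m13
  P1: no waits; runs immediately, freeing m17
  P2: no waits; runs immediately, freeing m10 and m7
  P6: no waits; runs immediately, freeing m6 and m0
  P4 waits on m1, m4, m0, m10 and m17 — all released -> runs and releases m11


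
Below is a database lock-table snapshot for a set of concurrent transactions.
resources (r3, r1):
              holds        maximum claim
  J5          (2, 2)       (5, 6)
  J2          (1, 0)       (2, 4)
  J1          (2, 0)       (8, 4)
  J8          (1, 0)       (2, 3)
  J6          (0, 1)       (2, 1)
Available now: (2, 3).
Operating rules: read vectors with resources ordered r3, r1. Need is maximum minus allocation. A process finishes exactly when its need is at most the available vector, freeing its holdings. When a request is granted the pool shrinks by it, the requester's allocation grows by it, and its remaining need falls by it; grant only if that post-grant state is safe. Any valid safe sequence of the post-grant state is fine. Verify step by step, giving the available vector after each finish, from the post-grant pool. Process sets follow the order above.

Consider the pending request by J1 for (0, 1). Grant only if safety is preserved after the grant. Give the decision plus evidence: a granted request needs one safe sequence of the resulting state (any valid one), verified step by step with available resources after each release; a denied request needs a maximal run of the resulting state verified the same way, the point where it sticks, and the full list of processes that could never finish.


DENY: after the grant no complete ordering would exist.
Key observation: after J6, J8 the pool peaks at (3, 3), and each blocked process is short somewhere: J5 on r1; J2 on r1; J1 on r3.
On the post-grant state, J6, J8 is a maximal run — nothing extends it. Step-by-step check:
  pool = (2, 2)
  run J6 (needs (2, 0), free (2, 2)); after release of (0, 1) the pool is (2, 3)
  run J8 (needs (1, 3), free (2, 3)); after release of (1, 0) the pool is (3, 3)
  blocked: J5 wants (3, 4), pool (3, 3) — not enough r1
  blocked: J2 wants (1, 4), pool (3, 3) — not enough r1
  blocked: J1 wants (6, 3), pool (3, 3) — not enough r3
Post-grant, the permanently blocked set is J5, J2 and J1.


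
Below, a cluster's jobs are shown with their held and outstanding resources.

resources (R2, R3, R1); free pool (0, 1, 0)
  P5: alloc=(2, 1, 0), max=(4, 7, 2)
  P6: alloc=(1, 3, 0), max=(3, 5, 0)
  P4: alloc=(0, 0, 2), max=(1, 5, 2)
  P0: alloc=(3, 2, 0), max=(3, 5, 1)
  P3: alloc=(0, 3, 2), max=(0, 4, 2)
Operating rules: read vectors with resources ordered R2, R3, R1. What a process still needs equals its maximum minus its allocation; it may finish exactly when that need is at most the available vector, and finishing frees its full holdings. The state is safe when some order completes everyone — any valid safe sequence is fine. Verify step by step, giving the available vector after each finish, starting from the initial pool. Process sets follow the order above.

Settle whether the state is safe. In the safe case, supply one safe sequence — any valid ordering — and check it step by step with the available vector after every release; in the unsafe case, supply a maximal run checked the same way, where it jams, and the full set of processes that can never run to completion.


SAFE, for example via the order P3, P0, P5, P6, P4.
Key observation: at P3 the run first touches a limit — (0, 1, 0) against (0, 1, 0), exact on a resource it actually requests.
Step-by-step check:
  pool = (0, 1, 0)
  P3 needs (0, 1, 0) <= (0, 1, 0) -> finishes; pool += (0, 3, 2) = (0, 4, 2)
  P0 needs (0, 3, 1) <= (0, 4, 2) -> finishes; pool += (3, 2, 0) = (3, 6, 2)
  P5 needs (2, 6, 2) <= (3, 6, 2) -> finishes; pool += (2, 1, 0) = (5, 7, 2)
  P6 needs (2, 2, 0) <= (5, 7, 2) -> finishes; pool += (1, 3, 0) = (6, 10, 2)
  P4 needs (1, 5, 0) <= (6, 10, 2) -> finishes; pool += (0, 0, 2) = (6, 10, 4)


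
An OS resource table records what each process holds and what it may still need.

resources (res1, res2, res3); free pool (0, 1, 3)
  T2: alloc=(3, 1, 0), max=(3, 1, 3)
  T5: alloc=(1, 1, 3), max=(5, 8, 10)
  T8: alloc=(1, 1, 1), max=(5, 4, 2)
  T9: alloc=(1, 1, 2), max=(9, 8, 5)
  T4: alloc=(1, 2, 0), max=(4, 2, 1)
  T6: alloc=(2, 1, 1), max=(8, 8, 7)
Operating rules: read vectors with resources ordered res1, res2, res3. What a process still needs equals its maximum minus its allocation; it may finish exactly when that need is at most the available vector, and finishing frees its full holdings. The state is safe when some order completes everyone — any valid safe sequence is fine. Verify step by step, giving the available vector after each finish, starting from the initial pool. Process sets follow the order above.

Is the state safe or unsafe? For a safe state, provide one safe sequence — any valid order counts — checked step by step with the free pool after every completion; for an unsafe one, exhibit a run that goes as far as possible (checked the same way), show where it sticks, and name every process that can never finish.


The state is UNSAFE.
Key observation: the pool after T2, T4, T8 is (5, 5, 4); every surviving request exceeds it in res2, so progress ends there.
A maximal execution: T2, T4, T8 — then nothing else fits. Walking it through:
  pool = (0, 1, 3)
  T2: need (0, 0, 3) fits (0, 1, 3); releases (3, 1, 0), pool now (3, 2, 3)
  T4: need (3, 0, 1) fits (3, 2, 3); releases (1, 2, 0), pool now (4, 4, 3)
  T8: need (4, 3, 1) fits (4, 4, 3); releases (1, 1, 1), pool now (5, 5, 4)
  T5 still needs (4, 7, 7) but only (5, 5, 4) is free — short on res2 and res3
  T9 still needs (8, 7, 3) but only (5, 5, 4) is free — short on res1 and res2
  T6 still needs (6, 7, 6) but only (5, 5, 4) is free — short on res1, res2 and res3
Permanently blocked: T5, T9 and T6.


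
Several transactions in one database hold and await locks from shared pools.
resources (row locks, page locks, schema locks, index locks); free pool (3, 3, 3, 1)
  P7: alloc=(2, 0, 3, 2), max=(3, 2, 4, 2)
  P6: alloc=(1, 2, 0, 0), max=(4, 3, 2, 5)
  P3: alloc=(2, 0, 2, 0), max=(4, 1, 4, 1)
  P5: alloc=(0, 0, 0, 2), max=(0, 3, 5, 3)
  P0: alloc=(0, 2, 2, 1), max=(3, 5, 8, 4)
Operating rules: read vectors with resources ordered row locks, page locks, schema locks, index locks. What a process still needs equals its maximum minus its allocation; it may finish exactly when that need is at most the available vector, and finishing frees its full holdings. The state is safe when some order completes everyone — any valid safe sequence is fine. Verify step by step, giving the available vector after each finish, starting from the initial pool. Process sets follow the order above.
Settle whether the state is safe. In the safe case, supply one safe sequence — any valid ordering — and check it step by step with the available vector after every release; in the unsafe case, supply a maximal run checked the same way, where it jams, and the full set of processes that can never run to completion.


SAFE — a valid safe sequence is P7, P0, P3, P5, P6.
Key observation: P0 is the earliest step where a requested resource binds exactly: need (3, 3, 6, 3), pool (5, 3, 6, 3) at its turn.
Check, step by step:
  pool = (3, 3, 3, 1)
  P7 needs (1, 2, 1, 0) <= (3, 3, 3, 1) -> finishes; pool += (2, 0, 3, 2) = (5, 3, 6, 3)
  P0 needs (3, 3, 6, 3) <= (5, 3, 6, 3) -> finishes; pool += (0, 2, 2, 1) = (5, 5, 8, 4)
  P3 needs (2, 1, 2, 1) <= (5, 5, 8, 4) -> finishes; pool += (2, 0, 2, 0) = (7, 5, 10, 4)
  P5 needs (0, 3, 5, 1) <= (7, 5, 10, 4) -> finishes; pool += (0, 0, 0, 2) = (7, 5, 10, 6)
  P6 needs (3, 1, 2, 5) <= (7, 5, 10, 6) -> finishes; pool += (1, 2, 0, 0) = (8, 7, 10, 6)


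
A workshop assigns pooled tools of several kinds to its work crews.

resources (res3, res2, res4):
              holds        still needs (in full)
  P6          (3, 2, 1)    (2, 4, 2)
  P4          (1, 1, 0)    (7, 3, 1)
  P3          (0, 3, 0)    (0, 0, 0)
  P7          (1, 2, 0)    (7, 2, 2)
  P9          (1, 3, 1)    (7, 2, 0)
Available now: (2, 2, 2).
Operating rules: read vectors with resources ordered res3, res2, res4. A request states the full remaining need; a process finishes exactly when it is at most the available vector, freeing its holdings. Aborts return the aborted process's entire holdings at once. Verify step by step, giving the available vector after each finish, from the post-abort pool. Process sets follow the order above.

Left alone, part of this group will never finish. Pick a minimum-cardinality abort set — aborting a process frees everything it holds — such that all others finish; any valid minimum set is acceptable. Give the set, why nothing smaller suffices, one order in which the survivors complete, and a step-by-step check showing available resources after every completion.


Abort P7 and P9.
Key observation: P4 had no path to completion before; after the abort of P7 and P9 ((2, 5, 1) returned), step 2 is where it fits.
Minimality, checking each single-abort alternative: P6 alone leaves P4 blocked (short on res3); P4 alone leaves P7 blocked (short on res3); P3 alone leaves P4 blocked (short on res3); P7 alone leaves P4 blocked (short on res3); P9 alone leaves P4 blocked (short on res3).
The survivors complete as P6, P4, P3. Verifying each step (starting from the post-abort pool):
  pool = (4, 7, 3)
  run P6 (needs (2, 4, 2), free (4, 7, 3)); after release of (3, 2, 1) the pool is (7, 9, 4)
  run P4 (needs (7, 3, 1), free (7, 9, 4)); after release of (1, 1, 0) the pool is (8, 10, 4)
  run P3 (needs (0, 0, 0), free (8, 10, 4)); after release of (0, 3, 0) the pool is (8, 13, 4)


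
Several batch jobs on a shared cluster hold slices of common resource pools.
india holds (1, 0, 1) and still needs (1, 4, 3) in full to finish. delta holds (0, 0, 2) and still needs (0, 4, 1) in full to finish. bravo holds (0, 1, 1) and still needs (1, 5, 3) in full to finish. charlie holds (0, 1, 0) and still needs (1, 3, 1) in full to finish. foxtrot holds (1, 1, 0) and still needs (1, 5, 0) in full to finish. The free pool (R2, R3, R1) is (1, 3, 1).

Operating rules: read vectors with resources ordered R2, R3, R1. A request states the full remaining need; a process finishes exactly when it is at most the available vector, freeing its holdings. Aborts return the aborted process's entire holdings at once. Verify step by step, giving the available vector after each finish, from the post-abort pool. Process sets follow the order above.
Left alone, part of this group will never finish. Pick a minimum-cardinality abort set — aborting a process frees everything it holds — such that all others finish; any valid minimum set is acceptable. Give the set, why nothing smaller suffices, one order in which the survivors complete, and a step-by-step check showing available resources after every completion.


Abort foxtrot.
Key observation: the returned (1, 1, 0) from foxtrot is what brings bravo — unrunnable before, under any order — into play at step 4.
Why nothing smaller works: aborting no one leaves the state deadlocked as given.
Survivors finish in the order: delta, india, charlie, bravo. Verifying each step (pool after the aborts first):
  pool = (2, 4, 1)
  delta: need (0, 4, 1) fits (2, 4, 1); releases (0, 0, 2), pool now (2, 4, 3)
  india: need (1, 4, 3) fits (2, 4, 3); releases (1, 0, 1), pool now (3, 4, 4)
  charlie: need (1, 3, 1) fits (3, 4, 4); releases (0, 1, 0), pool now (3, 5, 4)
  bravo: need (1, 5, 3) fits (3, 5, 4); releases (0, 1, 1), pool now (3, 6, 5)


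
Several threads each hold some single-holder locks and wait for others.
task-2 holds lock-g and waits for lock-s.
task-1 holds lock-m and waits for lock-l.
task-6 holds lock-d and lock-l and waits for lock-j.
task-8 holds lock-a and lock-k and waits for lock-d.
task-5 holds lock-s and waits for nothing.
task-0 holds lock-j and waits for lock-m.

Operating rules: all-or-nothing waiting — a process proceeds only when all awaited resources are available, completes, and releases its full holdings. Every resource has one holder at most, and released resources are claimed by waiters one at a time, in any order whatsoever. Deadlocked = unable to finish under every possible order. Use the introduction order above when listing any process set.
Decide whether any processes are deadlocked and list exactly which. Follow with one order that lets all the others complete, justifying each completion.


Deadlocked: task-1, task-6, task-8 and task-0.
Key observation: the wait chain closes on itself along task-1 -> task-6 -> task-0 -> task-1; task-8 waits into the deadlock from upstream.
One completion order for the rest: task-5, task-2.
Verifying each step:
  task-5 waits on nothing -> runs at once and releases lock-s
  task-2: everything it awaited (lock-s) is free; runs, freeing lock-g


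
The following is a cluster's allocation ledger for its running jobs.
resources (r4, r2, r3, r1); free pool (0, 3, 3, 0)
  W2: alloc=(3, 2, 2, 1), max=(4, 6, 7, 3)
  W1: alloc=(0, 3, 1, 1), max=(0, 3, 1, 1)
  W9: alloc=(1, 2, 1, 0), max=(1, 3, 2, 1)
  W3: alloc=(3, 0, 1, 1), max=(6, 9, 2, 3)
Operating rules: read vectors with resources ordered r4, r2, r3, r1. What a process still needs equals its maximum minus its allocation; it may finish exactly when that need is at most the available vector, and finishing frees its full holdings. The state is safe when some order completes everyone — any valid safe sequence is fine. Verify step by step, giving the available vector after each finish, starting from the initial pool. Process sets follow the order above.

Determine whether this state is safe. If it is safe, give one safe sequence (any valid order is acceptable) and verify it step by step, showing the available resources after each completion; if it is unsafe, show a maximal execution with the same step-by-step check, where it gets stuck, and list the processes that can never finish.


The state is UNSAFE.
Key observation: even finishing W1, W9 leaves just (1, 8, 5, 1) free — too little r1 for any of the remaining processes.
The run W1, W9 cannot be extended any further. Step-by-step check:
  pool = (0, 3, 3, 0)
  run W1 (needs (0, 0, 0, 0), free (0, 3, 3, 0)); after release of (0, 3, 1, 1) the pool is (0, 6, 4, 1)
  run W9 (needs (0, 1, 1, 1), free (0, 6, 4, 1)); after release of (1, 2, 1, 0) the pool is (1, 8, 5, 1)
  blocked: W2 wants (1, 4, 5, 2), pool (1, 8, 5, 1) — not enough r1
  blocked: W3 wants (3, 9, 1, 2), pool (1, 8, 5, 1) — not enough r4, r2 and r1
Never able to finish: W2 and W3.


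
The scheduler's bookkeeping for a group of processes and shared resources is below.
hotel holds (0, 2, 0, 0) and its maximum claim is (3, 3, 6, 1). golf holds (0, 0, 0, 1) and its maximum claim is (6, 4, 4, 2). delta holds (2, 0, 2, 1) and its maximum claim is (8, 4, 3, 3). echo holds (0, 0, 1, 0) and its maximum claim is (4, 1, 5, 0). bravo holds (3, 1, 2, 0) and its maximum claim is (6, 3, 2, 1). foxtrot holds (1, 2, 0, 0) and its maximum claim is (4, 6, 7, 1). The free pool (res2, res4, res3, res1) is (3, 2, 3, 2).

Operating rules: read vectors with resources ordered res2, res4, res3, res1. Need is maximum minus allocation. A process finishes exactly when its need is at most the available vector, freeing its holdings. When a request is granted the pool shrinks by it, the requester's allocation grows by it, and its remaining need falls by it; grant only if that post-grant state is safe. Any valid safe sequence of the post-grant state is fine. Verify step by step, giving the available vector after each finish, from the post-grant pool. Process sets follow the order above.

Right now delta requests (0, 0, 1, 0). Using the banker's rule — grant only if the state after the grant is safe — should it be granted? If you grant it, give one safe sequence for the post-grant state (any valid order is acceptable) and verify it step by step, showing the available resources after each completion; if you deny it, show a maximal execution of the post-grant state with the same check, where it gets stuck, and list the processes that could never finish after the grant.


DENY: after the grant no complete ordering would exist.
Key observation: after bravo, echo the pool peaks at (6, 3, 5, 2), and each blocked process is short somewhere: hotel on res3; golf on res4; delta on res4; foxtrot on res4, res3.
After a pretend grant, a maximal execution: bravo, echo — then nothing else fits. Step-by-step check:
  pool = (3, 2, 2, 2)
  bravo: need (3, 2, 0, 1) fits (3, 2, 2, 2); releases (3, 1, 2, 0), pool now (6, 3, 4, 2)
  echo: need (4, 1, 4, 0) fits (6, 3, 4, 2); releases (0, 0, 1, 0), pool now (6, 3, 5, 2)
  hotel still needs (3, 1, 6, 1) but only (6, 3, 5, 2) is free — short on res3
  golf still needs (6, 4, 4, 1) but only (6, 3, 5, 2) is free — short on res4
  delta still needs (6, 4, 0, 2) but only (6, 3, 5, 2) is free — short on res4
  foxtrot still needs (3, 4, 7, 1) but only (6, 3, 5, 2) is free — short on res4 and res3
Had the request been granted, hotel, golf, delta and foxtrot could never finish.


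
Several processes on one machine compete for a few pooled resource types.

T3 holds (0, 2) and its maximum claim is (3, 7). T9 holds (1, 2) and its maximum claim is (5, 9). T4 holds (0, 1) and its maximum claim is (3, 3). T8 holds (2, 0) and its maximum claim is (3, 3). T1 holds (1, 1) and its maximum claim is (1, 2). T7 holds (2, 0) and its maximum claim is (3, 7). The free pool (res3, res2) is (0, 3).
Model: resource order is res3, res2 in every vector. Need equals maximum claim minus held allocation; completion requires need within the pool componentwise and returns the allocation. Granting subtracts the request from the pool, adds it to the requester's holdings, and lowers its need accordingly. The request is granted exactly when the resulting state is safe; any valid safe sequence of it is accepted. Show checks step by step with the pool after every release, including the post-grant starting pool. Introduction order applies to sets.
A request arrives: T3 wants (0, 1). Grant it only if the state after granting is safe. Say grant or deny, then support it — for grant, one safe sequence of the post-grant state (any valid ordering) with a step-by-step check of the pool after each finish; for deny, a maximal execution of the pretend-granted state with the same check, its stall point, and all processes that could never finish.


GRANT: granting preserves safety; a valid post-grant sequence is T1, T8, T4, T3, T7, T9.
Key observation: post-grant, (0, 2) remains, and an order beginning with T1 completes everyone.
Verifying the post-grant state step by step:
  pool = (0, 2)
  T1 needs (0, 1) <= (0, 2) -> finishes; pool += (1, 1) = (1, 3)
  T8 needs (1, 3) <= (1, 3) -> finishes; pool += (2, 0) = (3, 3)
  T4 needs (3, 2) <= (3, 3) -> finishes; pool += (0, 1) = (3, 4)
  T3 needs (3, 4) <= (3, 4) -> finishes; pool += (0, 3) = (3, 7)
  T7 needs (1, 7) <= (3, 7) -> finishes; pool += (2, 0) = (5, 7)
  T9 needs (4, 7) <= (5, 7) -> finishes; pool += (1, 2) = (6, 9)


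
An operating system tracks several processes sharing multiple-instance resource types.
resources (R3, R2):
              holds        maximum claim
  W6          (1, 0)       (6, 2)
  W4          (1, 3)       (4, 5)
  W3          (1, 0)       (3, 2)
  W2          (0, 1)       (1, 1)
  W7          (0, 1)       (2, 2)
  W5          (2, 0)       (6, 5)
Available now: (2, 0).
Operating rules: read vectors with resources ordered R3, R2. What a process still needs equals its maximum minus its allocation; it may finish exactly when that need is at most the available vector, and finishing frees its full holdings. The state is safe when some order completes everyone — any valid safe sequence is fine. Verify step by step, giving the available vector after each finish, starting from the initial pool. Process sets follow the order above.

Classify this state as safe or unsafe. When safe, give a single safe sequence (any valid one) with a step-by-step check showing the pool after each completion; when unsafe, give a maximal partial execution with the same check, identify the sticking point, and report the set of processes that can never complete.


SAFE, for example via the order W2, W7, W3, W4, W5, W6.
Key observation: W7 marks the first exact bind of the order: its need (2, 1) fits the free (2, 1) with zero slack on a requested resource.
Check, step by step:
  pool = (2, 0)
  W2: need (1, 0) fits (2, 0); releases (0, 1), pool now (2, 1)
  W7: need (2, 1) fits (2, 1); releases (0, 1), pool now (2, 2)
  W3: need (2, 2) fits (2, 2); releases (1, 0), pool now (3, 2)
  W4: need (3, 2) fits (3, 2); releases (1, 3), pool now (4, 5)
  W5: need (4, 5) fits (4, 5); releases (2, 0), pool now (6, 5)
  W6: need (5, 2) fits (6, 5); releases (1, 0), pool now (7, 5)
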